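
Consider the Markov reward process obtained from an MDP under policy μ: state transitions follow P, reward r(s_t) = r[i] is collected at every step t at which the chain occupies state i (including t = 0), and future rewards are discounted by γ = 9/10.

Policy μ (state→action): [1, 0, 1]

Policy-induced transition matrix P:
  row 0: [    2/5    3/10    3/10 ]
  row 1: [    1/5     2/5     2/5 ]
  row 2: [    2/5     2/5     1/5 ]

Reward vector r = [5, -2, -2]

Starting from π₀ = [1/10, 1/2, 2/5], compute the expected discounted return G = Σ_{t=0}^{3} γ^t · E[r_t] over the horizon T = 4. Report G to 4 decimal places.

G = -0.7987

t=0: π = [0.1000, 0.5000, 0.4000], E[r] = -1.3000, γ^t·E[r] = -1.300000, running G = -1.300000
t=1: π = [0.3000, 0.3900, 0.3100], E[r] = 0.1000, γ^t·E[r] = 0.090000, running G = -1.210000
t=2: π = [0.3220, 0.3700, 0.3080], E[r] = 0.2540, γ^t·E[r] = 0.205740, running G = -1.004260
t=3: π = [0.3260, 0.3678, 0.3062], E[r] = 0.2820, γ^t·E[r] = 0.205578, running G = -0.798682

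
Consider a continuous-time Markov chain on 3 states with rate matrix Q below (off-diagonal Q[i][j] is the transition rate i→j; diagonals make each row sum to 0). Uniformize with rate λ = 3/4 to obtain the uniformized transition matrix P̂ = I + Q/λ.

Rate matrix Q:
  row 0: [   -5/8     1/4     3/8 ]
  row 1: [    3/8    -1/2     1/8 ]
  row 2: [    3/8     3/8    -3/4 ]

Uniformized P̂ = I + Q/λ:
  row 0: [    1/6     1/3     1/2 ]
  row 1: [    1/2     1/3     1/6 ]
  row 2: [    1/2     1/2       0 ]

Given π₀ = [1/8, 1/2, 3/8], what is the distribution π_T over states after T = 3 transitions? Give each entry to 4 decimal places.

π = [0.3843, 0.3825, 0.2332]

t=0: π = [0.1250, 0.5000, 0.3750]
t=1: π = [0.4583, 0.3958, 0.1458]
t=2: π = [0.3472, 0.3576, 0.2951]
t=3: π = [0.3843, 0.3825, 0.2332]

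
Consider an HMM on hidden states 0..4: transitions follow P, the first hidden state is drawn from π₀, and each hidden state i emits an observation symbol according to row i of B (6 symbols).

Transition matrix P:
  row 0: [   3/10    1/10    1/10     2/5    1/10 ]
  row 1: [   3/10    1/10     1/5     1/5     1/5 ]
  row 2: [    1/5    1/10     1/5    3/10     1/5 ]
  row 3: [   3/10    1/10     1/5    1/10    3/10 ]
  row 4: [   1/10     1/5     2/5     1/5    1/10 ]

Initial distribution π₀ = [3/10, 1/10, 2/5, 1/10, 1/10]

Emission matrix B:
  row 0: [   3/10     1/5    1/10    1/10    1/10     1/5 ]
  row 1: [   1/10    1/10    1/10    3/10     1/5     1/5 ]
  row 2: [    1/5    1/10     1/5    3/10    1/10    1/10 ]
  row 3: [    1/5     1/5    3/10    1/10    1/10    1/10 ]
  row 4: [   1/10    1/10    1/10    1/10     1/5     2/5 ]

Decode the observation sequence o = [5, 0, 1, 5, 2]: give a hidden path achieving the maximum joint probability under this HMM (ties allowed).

t=0: δ = [6.000e-02, 2.000e-02, 4.000e-02, 1.000e-02, 4.000e-02]  (obs o_0=5)
t=1: δ = [5.400e-03, 8.000e-04, 3.200e-03, 4.800e-03, 8.000e-04]  ψ = [0, 4, 4, 0, 2]  (obs o_1=0)
t=2: δ = [3.240e-04, 5.400e-05, 9.600e-05, 4.320e-04, 1.440e-04]  ψ = [0, 0, 3, 0, 3]  (obs o_2=1)
t=3: δ = [2.592e-05, 8.640e-06, 8.640e-06, 1.296e-05, 5.184e-05]  ψ = [3, 3, 3, 0, 3]  (obs o_3=5)
t=4: δ = [7.776e-07, 1.037e-06, 4.147e-06, 3.110e-06, 5.184e-07]  ψ = [0, 4, 4, 0, 4]  (obs o_4=2)
backtrack: best end state = 2; path = [0, 0, 3, 4, 2]

path = [0, 0, 3, 4, 2]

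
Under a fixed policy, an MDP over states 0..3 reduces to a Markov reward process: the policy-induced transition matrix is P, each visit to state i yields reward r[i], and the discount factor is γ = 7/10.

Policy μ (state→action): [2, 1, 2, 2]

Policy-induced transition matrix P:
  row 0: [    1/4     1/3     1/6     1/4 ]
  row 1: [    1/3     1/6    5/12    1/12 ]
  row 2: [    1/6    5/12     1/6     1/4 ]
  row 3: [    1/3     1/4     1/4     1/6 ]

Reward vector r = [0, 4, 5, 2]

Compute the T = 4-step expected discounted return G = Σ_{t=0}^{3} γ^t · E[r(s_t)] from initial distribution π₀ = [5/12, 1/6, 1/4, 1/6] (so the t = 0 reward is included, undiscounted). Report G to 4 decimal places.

t=0: π = [0.4167, 0.1667, 0.2500, 0.1667], E[r] = 2.2500, γ^t·E[r] = 2.250000, running G = 2.250000
t=1: π = [0.2569, 0.3125, 0.2222, 0.2083], E[r] = 2.7778, γ^t·E[r] = 1.944444, running G = 4.194444
t=2: π = [0.2749, 0.2824, 0.2622, 0.1806], E[r] = 2.8015, γ^t·E[r] = 1.372737, running G = 5.567182
t=3: π = [0.2667, 0.2931, 0.2523, 0.1879], E[r] = 2.8096, γ^t·E[r] = 0.963695, running G = 6.530877

G = 6.5309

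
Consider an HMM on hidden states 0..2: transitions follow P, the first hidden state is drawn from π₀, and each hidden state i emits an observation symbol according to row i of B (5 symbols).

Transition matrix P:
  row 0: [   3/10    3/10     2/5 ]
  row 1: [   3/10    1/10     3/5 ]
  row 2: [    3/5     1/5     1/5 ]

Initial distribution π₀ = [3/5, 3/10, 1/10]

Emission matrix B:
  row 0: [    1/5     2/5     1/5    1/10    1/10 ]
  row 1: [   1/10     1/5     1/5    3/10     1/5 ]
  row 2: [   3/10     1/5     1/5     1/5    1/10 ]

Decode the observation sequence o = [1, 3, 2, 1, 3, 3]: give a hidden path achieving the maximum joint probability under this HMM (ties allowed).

path = [0, 1, 2, 0, 1, 2]

t=0: δ = [2.400e-01, 6.000e-02, 2.000e-02]  (obs o_0=1)
t=1: δ = [7.200e-03, 2.160e-02, 1.920e-02]  ψ = [0, 0, 0]  (obs o_1=3)
t=2: δ = [2.304e-03, 7.680e-04, 2.592e-03]  ψ = [2, 2, 1]  (obs o_2=2)
t=3: δ = [6.221e-04, 1.382e-04, 1.843e-04]  ψ = [2, 0, 0]  (obs o_3=1)
t=4: δ = [1.866e-05, 5.599e-05, 4.977e-05]  ψ = [0, 0, 0]  (obs o_4=3)
t=5: δ = [2.986e-06, 2.986e-06, 6.718e-06]  ψ = [2, 2, 1]  (obs o_5=3)
backtrack: best end state = 2; path = [0, 1, 2, 0, 1, 2]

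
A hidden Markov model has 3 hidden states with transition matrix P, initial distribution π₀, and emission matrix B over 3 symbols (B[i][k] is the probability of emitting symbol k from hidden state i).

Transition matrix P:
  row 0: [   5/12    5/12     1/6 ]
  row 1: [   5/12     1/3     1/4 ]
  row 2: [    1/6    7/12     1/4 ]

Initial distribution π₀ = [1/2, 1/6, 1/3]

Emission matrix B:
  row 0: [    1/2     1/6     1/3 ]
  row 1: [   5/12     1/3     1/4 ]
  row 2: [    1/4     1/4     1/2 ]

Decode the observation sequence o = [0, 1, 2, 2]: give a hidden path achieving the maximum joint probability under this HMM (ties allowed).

path = [0, 1, 0, 0]

t=0: δ = [2.500e-01, 6.944e-02, 8.333e-02]  (obs o_0=0)
t=1: δ = [1.736e-02, 3.472e-02, 1.042e-02]  ψ = [0, 0, 0]  (obs o_1=1)
t=2: δ = [4.823e-03, 2.894e-03, 4.340e-03]  ψ = [1, 1, 1]  (obs o_2=2)
t=3: δ = [6.698e-04, 6.330e-04, 5.425e-04]  ψ = [0, 2, 2]  (obs o_3=2)
backtrack: best end state = 0; path = [0, 1, 0, 0]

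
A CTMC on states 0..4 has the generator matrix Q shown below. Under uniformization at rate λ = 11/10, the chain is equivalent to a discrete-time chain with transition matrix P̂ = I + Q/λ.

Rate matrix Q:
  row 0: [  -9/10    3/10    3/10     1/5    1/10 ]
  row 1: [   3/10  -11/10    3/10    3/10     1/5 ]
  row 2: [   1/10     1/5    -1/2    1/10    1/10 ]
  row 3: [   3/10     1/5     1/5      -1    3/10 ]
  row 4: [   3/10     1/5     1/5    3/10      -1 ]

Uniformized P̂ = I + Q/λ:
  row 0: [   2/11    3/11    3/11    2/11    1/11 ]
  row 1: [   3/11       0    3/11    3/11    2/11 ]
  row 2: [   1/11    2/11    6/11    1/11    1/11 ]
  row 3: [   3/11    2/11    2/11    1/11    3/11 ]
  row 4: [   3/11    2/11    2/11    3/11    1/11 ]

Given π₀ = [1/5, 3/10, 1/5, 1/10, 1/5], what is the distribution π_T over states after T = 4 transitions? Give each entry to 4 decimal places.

t=0: π = [0.2000, 0.3000, 0.2000, 0.1000, 0.2000]
t=1: π = [0.2182, 0.1455, 0.3000, 0.2000, 0.1364]
t=2: π = [0.1983, 0.1752, 0.3240, 0.1620, 0.1405]
t=3: π = [0.1958, 0.1680, 0.3336, 0.1663, 0.1363]
t=4: π = [0.1943, 0.1691, 0.3362, 0.1640, 0.1364]

π = [0.1943, 0.1691, 0.3362, 0.1640, 0.1364]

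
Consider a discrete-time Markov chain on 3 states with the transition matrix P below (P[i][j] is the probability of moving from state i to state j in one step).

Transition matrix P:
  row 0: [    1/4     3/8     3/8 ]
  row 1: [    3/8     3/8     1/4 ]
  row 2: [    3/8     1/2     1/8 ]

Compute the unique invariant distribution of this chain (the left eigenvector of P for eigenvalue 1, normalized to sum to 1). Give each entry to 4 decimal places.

Balance equations π_j = Σ_i π_i·P[i][j]:
  π_0 = 1/4·π_0 + 3/8·π_1 + 3/8·π_2
  π_1 = 3/8·π_0 + 3/8·π_1 + 1/2·π_2
  normalize: π_0 + π_1 + π_2 = 1
Solving the linear system gives exactly π = [1/3, 11/27, 7/27].

π = [0.3333, 0.4074, 0.2593]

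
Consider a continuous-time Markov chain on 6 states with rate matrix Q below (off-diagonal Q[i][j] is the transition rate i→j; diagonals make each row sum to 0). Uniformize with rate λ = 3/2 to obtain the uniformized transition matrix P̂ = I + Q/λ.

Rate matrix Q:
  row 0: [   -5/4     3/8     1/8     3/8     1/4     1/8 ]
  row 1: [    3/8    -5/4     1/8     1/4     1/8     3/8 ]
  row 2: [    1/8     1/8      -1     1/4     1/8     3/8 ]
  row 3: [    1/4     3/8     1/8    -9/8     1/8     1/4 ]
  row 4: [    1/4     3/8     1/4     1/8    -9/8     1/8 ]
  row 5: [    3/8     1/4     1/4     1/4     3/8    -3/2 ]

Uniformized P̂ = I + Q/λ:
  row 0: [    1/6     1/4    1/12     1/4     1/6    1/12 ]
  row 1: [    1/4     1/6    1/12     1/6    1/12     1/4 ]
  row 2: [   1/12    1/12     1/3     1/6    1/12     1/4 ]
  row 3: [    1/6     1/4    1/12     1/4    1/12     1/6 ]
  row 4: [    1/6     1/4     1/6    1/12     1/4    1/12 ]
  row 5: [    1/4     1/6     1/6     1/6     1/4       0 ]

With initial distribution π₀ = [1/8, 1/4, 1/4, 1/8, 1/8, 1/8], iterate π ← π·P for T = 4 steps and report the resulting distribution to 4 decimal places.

π = [0.1830, 0.1974, 0.1438, 0.1850, 0.1470, 0.1437]

t=0: π = [0.1250, 0.2500, 0.2500, 0.1250, 0.1250, 0.1250]
t=1: π = [0.1771, 0.1771, 0.1667, 0.1771, 0.1354, 0.1667]
t=2: π = [0.1814, 0.1936, 0.1502, 0.1849, 0.1484, 0.1415]
t=3: π = [0.1821, 0.1970, 0.1450, 0.1848, 0.1468, 0.1442]
t=4: π = [0.1830, 0.1974, 0.1438, 0.1850, 0.1470, 0.1437]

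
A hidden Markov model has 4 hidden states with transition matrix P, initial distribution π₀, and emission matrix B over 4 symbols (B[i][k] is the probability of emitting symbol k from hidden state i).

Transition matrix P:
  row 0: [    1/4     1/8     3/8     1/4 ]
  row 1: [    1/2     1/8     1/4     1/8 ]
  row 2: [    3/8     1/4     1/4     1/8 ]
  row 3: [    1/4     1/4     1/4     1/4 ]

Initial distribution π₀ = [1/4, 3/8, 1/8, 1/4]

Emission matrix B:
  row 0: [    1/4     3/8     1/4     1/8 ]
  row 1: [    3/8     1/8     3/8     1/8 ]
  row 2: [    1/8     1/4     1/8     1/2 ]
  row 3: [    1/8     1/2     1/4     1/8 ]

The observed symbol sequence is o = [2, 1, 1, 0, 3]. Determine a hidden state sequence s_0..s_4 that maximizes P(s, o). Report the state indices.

path = [1, 0, 2, 0, 2]

t=0: δ = [6.250e-02, 1.406e-01, 1.562e-02, 6.250e-02]  (obs o_0=2)
t=1: δ = [2.637e-02, 2.197e-03, 8.789e-03, 8.789e-03]  ψ = [1, 1, 1, 1]  (obs o_1=1)
t=2: δ = [2.472e-03, 4.120e-04, 2.472e-03, 3.296e-03]  ψ = [0, 0, 0, 0]  (obs o_2=1)
t=3: δ = [2.317e-04, 3.090e-04, 1.159e-04, 1.030e-04]  ψ = [2, 3, 0, 3]  (obs o_3=0)
t=4: δ = [1.931e-05, 4.828e-06, 4.345e-05, 7.242e-06]  ψ = [1, 1, 0, 0]  (obs o_4=3)
backtrack: best end state = 2; path = [1, 0, 2, 0, 2]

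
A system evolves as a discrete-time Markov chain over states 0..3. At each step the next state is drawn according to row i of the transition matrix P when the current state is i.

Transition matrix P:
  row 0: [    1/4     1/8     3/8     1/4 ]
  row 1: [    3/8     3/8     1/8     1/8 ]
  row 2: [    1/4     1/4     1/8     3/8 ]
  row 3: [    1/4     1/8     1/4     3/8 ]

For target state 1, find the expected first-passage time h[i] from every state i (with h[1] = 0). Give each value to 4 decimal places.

First-step conditioning: h[1] = 0; for i ≠ 1, h[i] = 1 + Σ_k P[i][k]·h[k].
  h[0] = 1 + 1/4·h[0] + 3/8·h[2] + 1/4·h[3]
  h[2] = 1 + 1/4·h[0] + 1/8·h[2] + 3/8·h[3]
  h[3] = 1 + 1/4·h[0] + 1/4·h[2] + 3/8·h[3]
Solving the 3×3 linear system over states ≠ 1 gives exactly h = [284/45, 0, 256/45, 32/5] (h[1] = 0 is the target).

h = [6.3111, 0.0000, 5.6889, 6.4000]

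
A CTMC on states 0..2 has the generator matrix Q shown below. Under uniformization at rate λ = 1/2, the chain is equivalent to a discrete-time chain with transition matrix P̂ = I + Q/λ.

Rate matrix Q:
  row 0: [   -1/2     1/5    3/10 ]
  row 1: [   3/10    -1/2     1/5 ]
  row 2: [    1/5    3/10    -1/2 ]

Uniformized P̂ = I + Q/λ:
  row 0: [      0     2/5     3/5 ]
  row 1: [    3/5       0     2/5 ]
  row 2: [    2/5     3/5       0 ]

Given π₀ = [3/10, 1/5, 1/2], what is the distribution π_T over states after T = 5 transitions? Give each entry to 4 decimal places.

π = [0.3260, 0.3376, 0.3364]

t=0: π = [0.3000, 0.2000, 0.5000]
t=1: π = [0.3200, 0.4200, 0.2600]
t=2: π = [0.3560, 0.2840, 0.3600]
t=3: π = [0.3144, 0.3584, 0.3272]
t=4: π = [0.3459, 0.3221, 0.3320]
t=5: π = [0.3260, 0.3376, 0.3364]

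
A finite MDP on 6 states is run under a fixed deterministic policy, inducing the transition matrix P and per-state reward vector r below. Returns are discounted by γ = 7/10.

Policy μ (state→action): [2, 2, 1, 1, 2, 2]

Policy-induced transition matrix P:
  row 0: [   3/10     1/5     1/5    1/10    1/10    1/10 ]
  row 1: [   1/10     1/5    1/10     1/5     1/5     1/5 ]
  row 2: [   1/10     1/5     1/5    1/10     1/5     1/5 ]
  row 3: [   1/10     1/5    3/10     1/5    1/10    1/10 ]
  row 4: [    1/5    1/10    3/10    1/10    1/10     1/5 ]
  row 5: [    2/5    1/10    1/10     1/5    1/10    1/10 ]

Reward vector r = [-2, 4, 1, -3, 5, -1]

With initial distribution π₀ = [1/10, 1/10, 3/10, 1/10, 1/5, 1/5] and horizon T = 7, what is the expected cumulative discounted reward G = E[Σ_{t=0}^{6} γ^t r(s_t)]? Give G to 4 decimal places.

t=0: π = [0.1000, 0.1000, 0.3000, 0.1000, 0.2000, 0.2000], E[r] = 1.0000, γ^t·E[r] = 1.000000, running G = 1.000000
t=1: π = [0.2000, 0.1600, 0.2000, 0.1400, 0.1400, 0.1600], E[r] = 0.5600, γ^t·E[r] = 0.392000, running G = 1.392000
t=2: π = [0.2020, 0.1700, 0.1960, 0.1460, 0.1360, 0.1500], E[r] = 0.5640, γ^t·E[r] = 0.276360, running G = 1.668360
t=3: π = [0.1990, 0.1714, 0.1962, 0.1466, 0.1366, 0.1502], E[r] = 0.5768, γ^t·E[r] = 0.197842, running G = 1.866202
t=4: π = [0.1985, 0.1713, 0.1962, 0.1468, 0.1368, 0.1504], E[r] = 0.5773, γ^t·E[r] = 0.138615, running G = 2.004817
t=5: π = [0.1985, 0.1713, 0.1962, 0.1469, 0.1367, 0.1504], E[r] = 0.5770, γ^t·E[r] = 0.096984, running G = 2.101801
t=6: π = [0.1985, 0.1713, 0.1962, 0.1469, 0.1367, 0.1504], E[r] = 0.5771, γ^t·E[r] = 0.067890, running G = 2.169692

G = 2.1697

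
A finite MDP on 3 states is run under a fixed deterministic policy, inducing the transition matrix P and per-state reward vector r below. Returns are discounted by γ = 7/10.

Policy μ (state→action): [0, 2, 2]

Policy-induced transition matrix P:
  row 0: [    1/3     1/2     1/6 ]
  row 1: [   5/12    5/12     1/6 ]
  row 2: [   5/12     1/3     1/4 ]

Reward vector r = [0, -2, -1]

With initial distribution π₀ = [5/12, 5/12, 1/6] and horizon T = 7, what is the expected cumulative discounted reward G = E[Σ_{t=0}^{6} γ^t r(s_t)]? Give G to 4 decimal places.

G = -3.1641

t=0: π = [0.4167, 0.4167, 0.1667], E[r] = -1.0000, γ^t·E[r] = -1.000000, running G = -1.000000
t=1: π = [0.3819, 0.4375, 0.1806], E[r] = -1.0556, γ^t·E[r] = -0.738889, running G = -1.738889
t=2: π = [0.3848, 0.4334, 0.1817], E[r] = -1.0486, γ^t·E[r] = -0.513819, running G = -2.252708
t=3: π = [0.3846, 0.4336, 0.1818], E[r] = -1.0490, γ^t·E[r] = -0.359806, running G = -2.612514
t=4: π = [0.3846, 0.4336, 0.1818], E[r] = -1.0489, γ^t·E[r] = -0.251853, running G = -2.864367
t=5: π = [0.3846, 0.4336, 0.1818], E[r] = -1.0490, γ^t·E[r] = -0.176297, running G = -3.040664
t=6: π = [0.3846, 0.4336, 0.1818], E[r] = -1.0490, γ^t·E[r] = -0.123408, running G = -3.164072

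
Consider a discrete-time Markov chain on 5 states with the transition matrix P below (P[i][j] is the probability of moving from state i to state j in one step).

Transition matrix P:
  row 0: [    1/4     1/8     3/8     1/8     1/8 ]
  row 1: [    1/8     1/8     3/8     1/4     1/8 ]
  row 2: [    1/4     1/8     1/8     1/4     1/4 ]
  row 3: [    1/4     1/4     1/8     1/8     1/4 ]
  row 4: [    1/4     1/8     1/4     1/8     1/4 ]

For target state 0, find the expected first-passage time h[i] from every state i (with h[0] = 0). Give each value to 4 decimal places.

h = [0.0000, 4.8647, 4.3233, 4.3835, 4.3158]

First-step conditioning: h[0] = 0; for i ≠ 0, h[i] = 1 + Σ_k P[i][k]·h[k].
  h[1] = 1 + 1/8·h[1] + 3/8·h[2] + 1/4·h[3] + 1/8·h[4]
  h[2] = 1 + 1/8·h[1] + 1/8·h[2] + 1/4·h[3] + 1/4·h[4]
  h[3] = 1 + 1/4·h[1] + 1/8·h[2] + 1/8·h[3] + 1/4·h[4]
  h[4] = 1 + 1/8·h[1] + 1/4·h[2] + 1/8·h[3] + 1/4·h[4]
Solving the 4×4 linear system over states ≠ 0 gives exactly h = [0, 647/133, 575/133, 583/133, 82/19] (h[0] = 0 is the target).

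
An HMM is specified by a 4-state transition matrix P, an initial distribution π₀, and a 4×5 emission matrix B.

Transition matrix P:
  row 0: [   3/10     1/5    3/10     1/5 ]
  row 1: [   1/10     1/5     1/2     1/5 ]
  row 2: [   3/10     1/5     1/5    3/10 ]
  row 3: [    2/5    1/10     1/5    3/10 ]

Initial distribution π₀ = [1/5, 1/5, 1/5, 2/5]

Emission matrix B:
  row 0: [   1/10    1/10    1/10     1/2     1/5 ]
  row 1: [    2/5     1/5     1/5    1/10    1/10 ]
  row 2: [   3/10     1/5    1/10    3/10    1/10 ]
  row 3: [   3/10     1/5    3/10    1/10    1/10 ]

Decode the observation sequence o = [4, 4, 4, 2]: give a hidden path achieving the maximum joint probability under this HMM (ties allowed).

path = [3, 0, 0, 3]

t=0: δ = [4.000e-02, 2.000e-02, 2.000e-02, 4.000e-02]  (obs o_0=4)
t=1: δ = [3.200e-03, 8.000e-04, 1.200e-03, 1.200e-03]  ψ = [3, 0, 0, 3]  (obs o_1=4)
t=2: δ = [1.920e-04, 6.400e-05, 9.600e-05, 6.400e-05]  ψ = [0, 0, 0, 0]  (obs o_2=4)
t=3: δ = [5.760e-06, 7.680e-06, 5.760e-06, 1.152e-05]  ψ = [0, 0, 0, 0]  (obs o_3=2)
backtrack: best end state = 3; path = [3, 0, 0, 3]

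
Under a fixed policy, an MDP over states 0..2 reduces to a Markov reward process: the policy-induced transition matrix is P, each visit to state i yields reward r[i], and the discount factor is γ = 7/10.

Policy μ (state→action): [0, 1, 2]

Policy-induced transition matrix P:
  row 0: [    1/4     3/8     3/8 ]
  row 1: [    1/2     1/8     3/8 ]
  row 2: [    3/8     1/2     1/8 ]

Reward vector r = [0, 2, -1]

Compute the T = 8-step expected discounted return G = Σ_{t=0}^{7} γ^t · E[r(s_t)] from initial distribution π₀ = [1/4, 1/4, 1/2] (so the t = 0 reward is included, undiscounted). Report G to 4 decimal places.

G = 0.8498

t=0: π = [0.2500, 0.2500, 0.5000], E[r] = 0.0000, γ^t·E[r] = 0.000000, running G = 0.000000
t=1: π = [0.3750, 0.3750, 0.2500], E[r] = 0.5000, γ^t·E[r] = 0.350000, running G = 0.350000
t=2: π = [0.3750, 0.3125, 0.3125], E[r] = 0.3125, γ^t·E[r] = 0.153125, running G = 0.503125
t=3: π = [0.3672, 0.3359, 0.2969], E[r] = 0.3750, γ^t·E[r] = 0.128625, running G = 0.631750
t=4: π = [0.3711, 0.3281, 0.3008], E[r] = 0.3555, γ^t·E[r] = 0.085348, running G = 0.717098
t=5: π = [0.3696, 0.3306, 0.2998], E[r] = 0.3613, γ^t·E[r] = 0.060728, running G = 0.777826
t=6: π = [0.3701, 0.3298, 0.3000], E[r] = 0.3596, γ^t·E[r] = 0.042309, running G = 0.820135
t=7: π = [0.3700, 0.3300, 0.3000], E[r] = 0.3601, γ^t·E[r] = 0.029656, running G = 0.849792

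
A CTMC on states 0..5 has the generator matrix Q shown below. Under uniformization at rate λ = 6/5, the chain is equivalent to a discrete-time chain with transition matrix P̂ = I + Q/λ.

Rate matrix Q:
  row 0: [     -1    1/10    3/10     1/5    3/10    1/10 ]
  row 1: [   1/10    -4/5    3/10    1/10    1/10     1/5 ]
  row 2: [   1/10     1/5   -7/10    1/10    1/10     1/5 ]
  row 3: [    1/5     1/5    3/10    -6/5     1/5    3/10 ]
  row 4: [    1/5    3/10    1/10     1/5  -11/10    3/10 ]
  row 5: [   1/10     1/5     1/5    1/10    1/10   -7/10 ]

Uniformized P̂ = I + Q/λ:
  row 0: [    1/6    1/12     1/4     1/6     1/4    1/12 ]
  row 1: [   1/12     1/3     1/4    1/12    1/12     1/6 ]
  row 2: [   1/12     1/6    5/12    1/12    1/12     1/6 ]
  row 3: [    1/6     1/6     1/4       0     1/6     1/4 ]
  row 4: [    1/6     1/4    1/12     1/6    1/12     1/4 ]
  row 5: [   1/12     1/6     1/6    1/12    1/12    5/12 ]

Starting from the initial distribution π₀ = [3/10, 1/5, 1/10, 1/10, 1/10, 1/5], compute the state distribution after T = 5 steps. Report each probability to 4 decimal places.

π = [0.1094, 0.2000, 0.2548, 0.0938, 0.1094, 0.2326]

t=0: π = [0.3000, 0.2000, 0.1000, 0.1000, 0.1000, 0.2000]
t=1: π = [0.1250, 0.1833, 0.2333, 0.1083, 0.1417, 0.2083]
t=2: π = [0.1146, 0.1986, 0.2479, 0.0965, 0.1132, 0.2292]
t=3: π = [0.1104, 0.1997, 0.2534, 0.0943, 0.1105, 0.2319]
t=4: π = [0.1096, 0.2000, 0.2545, 0.0939, 0.1096, 0.2325]
t=5: π = [0.1094, 0.2000, 0.2548, 0.0938, 0.1094, 0.2326]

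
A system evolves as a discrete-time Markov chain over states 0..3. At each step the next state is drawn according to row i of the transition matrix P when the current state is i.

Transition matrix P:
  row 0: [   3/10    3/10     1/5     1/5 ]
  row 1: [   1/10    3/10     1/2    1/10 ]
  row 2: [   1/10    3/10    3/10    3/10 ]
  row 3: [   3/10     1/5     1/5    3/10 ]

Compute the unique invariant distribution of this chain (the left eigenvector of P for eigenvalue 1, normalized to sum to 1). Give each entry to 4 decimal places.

Balance equations π_j = Σ_i π_i·P[i][j]:
  π_0 = 3/10·π_0 + 1/10·π_1 + 1/10·π_2 + 3/10·π_3
  π_1 = 3/10·π_0 + 3/10·π_1 + 3/10·π_2 + 1/5·π_3
  π_2 = 1/5·π_0 + 1/2·π_1 + 3/10·π_2 + 1/5·π_3
  normalize: π_0 + π_1 + π_2 + π_3 = 1
Solving the linear system gives exactly π = [73/402, 223/804, 253/804, 91/402].

π = [0.1816, 0.2774, 0.3147, 0.2264]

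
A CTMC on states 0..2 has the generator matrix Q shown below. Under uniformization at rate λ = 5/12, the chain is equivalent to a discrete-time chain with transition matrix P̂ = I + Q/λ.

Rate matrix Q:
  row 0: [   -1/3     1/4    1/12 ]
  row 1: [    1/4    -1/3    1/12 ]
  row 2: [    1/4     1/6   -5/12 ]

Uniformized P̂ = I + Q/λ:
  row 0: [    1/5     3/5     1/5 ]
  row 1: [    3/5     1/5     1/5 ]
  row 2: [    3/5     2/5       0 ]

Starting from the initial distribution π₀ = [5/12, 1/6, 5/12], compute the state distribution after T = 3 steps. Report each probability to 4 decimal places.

t=0: π = [0.4167, 0.1667, 0.4167]
t=1: π = [0.4333, 0.4500, 0.1167]
t=2: π = [0.4267, 0.3967, 0.1767]
t=3: π = [0.4293, 0.4060, 0.1647]

π = [0.4293, 0.4060, 0.1647]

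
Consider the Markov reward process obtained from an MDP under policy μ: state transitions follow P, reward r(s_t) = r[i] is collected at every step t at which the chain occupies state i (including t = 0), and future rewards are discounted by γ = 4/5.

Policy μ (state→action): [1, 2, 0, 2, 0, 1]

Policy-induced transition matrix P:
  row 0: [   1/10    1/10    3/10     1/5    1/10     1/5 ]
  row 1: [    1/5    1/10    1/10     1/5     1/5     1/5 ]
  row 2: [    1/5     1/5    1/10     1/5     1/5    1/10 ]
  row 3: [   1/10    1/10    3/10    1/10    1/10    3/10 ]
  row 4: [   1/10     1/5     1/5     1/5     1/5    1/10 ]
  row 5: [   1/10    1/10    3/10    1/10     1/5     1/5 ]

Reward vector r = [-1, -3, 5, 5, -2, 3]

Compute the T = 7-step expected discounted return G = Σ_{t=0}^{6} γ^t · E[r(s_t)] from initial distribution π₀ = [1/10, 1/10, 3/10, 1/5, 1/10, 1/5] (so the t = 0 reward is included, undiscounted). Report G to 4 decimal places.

G = 7.0008

t=0: π = [0.1000, 0.1000, 0.3000, 0.2000, 0.1000, 0.2000], E[r] = 2.5000, γ^t·E[r] = 2.500000, running G = 2.500000
t=1: π = [0.1400, 0.1400, 0.2100, 0.1600, 0.1700, 0.1800], E[r] = 1.4900, γ^t·E[r] = 1.192000, running G = 3.692000
t=2: π = [0.1350, 0.1380, 0.2130, 0.1660, 0.1700, 0.1780], E[r] = 1.5400, γ^t·E[r] = 0.985600, running G = 4.677600
t=3: π = [0.1351, 0.1383, 0.2128, 0.1656, 0.1699, 0.1783], E[r] = 1.5371, γ^t·E[r] = 0.786995, running G = 5.464595
t=4: π = [0.1351, 0.1383, 0.2128, 0.1656, 0.1699, 0.1783], E[r] = 1.5371, γ^t·E[r] = 0.629592, running G = 6.094187
t=5: π = [0.1351, 0.1383, 0.2128, 0.1656, 0.1699, 0.1783], E[r] = 1.5371, γ^t·E[r] = 0.503682, running G = 6.597869
t=6: π = [0.1351, 0.1383, 0.2128, 0.1656, 0.1699, 0.1783], E[r] = 1.5371, γ^t·E[r] = 0.402943, running G = 7.000812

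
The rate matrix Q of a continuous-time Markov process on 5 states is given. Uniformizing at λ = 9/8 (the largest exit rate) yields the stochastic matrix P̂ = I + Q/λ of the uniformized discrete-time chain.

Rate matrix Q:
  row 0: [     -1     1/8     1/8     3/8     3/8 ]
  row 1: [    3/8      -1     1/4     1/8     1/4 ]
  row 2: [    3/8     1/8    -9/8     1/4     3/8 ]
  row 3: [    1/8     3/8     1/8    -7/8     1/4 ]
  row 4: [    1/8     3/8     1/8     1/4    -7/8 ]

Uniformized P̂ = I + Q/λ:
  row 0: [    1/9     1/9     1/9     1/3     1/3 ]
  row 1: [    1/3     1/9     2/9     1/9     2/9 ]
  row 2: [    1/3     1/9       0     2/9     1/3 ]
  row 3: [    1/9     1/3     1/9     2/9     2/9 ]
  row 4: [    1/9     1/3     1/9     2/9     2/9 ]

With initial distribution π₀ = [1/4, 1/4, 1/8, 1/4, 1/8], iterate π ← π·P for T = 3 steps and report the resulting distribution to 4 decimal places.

π = [0.1862, 0.2178, 0.1223, 0.2181, 0.2557]

t=0: π = [0.2500, 0.2500, 0.1250, 0.2500, 0.1250]
t=1: π = [0.1944, 0.1944, 0.1250, 0.2222, 0.2639]
t=2: π = [0.1821, 0.2191, 0.1188, 0.2222, 0.2577]
t=3: π = [0.1862, 0.2178, 0.1223, 0.2181, 0.2557]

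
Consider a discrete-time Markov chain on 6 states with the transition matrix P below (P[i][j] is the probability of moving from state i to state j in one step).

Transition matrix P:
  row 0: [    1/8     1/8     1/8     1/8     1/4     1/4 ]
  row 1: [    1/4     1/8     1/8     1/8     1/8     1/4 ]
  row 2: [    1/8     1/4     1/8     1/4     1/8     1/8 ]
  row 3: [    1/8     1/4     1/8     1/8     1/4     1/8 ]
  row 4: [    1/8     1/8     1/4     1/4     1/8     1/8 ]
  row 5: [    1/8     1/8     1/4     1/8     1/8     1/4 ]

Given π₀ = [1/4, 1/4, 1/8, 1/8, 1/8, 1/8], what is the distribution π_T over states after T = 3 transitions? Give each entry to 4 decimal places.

π = [0.1455, 0.1672, 0.1692, 0.1670, 0.1638, 0.1873]

t=0: π = [0.2500, 0.2500, 0.1250, 0.1250, 0.1250, 0.1250]
t=1: π = [0.1563, 0.1563, 0.1563, 0.1563, 0.1719, 0.2031]
t=2: π = [0.1445, 0.1641, 0.1719, 0.1660, 0.1641, 0.1895]
t=3: π = [0.1455, 0.1672, 0.1692, 0.1670, 0.1638, 0.1873]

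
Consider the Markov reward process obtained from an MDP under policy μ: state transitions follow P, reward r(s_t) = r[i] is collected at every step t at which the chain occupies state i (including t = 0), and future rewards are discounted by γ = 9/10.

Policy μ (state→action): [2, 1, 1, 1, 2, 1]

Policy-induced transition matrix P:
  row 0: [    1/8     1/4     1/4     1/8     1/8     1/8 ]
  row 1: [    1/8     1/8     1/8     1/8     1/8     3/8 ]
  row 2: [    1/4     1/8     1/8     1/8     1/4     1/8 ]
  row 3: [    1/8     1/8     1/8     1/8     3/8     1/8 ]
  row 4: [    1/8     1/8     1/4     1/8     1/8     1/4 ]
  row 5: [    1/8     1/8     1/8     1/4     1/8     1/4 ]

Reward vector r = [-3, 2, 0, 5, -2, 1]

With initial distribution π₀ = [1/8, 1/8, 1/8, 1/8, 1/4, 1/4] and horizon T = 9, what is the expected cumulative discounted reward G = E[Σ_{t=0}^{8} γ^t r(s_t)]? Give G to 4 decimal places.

t=0: π = [0.1250, 0.1250, 0.1250, 0.1250, 0.2500, 0.2500], E[r] = 0.2500, γ^t·E[r] = 0.250000, running G = 0.250000
t=1: π = [0.1406, 0.1406, 0.1719, 0.1563, 0.1719, 0.2188], E[r] = 0.5156, γ^t·E[r] = 0.464063, running G = 0.714063
t=2: π = [0.1465, 0.1426, 0.1641, 0.1523, 0.1855, 0.2090], E[r] = 0.4453, γ^t·E[r] = 0.360703, running G = 1.074766
t=3: π = [0.1455, 0.1433, 0.1665, 0.1511, 0.1836, 0.2100], E[r] = 0.4485, γ^t·E[r] = 0.326947, running G = 1.401712
t=4: π = [0.1458, 0.1432, 0.1661, 0.1512, 0.1836, 0.2100], E[r] = 0.4480, γ^t·E[r] = 0.293932, running G = 1.695644
t=5: π = [0.1458, 0.1432, 0.1662, 0.1513, 0.1836, 0.2100], E[r] = 0.4483, γ^t·E[r] = 0.264692, running G = 1.960335
t=6: π = [0.1458, 0.1432, 0.1662, 0.1512, 0.1836, 0.2100], E[r] = 0.4482, γ^t·E[r] = 0.238197, running G = 2.198532
t=7: π = [0.1458, 0.1432, 0.1662, 0.1513, 0.1836, 0.2100], E[r] = 0.4482, γ^t·E[r] = 0.214382, running G = 2.412914
t=8: π = [0.1458, 0.1432, 0.1662, 0.1513, 0.1836, 0.2100], E[r] = 0.4482, γ^t·E[r] = 0.192943, running G = 2.605857

G = 2.6059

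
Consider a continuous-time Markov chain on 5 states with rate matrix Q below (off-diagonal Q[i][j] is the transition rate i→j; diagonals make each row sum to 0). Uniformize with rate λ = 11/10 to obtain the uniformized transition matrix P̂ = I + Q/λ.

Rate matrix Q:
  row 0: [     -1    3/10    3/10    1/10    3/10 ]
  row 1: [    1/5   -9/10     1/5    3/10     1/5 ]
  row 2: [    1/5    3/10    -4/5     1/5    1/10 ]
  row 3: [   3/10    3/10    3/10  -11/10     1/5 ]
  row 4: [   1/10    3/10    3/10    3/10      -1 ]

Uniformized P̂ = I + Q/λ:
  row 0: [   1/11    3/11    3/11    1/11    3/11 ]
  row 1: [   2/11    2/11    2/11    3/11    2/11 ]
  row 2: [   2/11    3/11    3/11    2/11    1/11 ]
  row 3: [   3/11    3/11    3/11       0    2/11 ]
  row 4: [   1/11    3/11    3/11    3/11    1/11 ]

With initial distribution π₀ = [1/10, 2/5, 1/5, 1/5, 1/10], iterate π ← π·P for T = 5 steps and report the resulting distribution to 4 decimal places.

t=0: π = [0.1000, 0.4000, 0.2000, 0.2000, 0.1000]
t=1: π = [0.1818, 0.2364, 0.2364, 0.1818, 0.1636]
t=2: π = [0.1669, 0.2512, 0.2512, 0.1686, 0.1620]
t=3: π = [0.1672, 0.2499, 0.2499, 0.1736, 0.1594]
t=4: π = [0.1679, 0.2500, 0.2500, 0.1723, 0.1598]
t=5: π = [0.1677, 0.2500, 0.2500, 0.1725, 0.1598]

π = [0.1677, 0.2500, 0.2500, 0.1725, 0.1598]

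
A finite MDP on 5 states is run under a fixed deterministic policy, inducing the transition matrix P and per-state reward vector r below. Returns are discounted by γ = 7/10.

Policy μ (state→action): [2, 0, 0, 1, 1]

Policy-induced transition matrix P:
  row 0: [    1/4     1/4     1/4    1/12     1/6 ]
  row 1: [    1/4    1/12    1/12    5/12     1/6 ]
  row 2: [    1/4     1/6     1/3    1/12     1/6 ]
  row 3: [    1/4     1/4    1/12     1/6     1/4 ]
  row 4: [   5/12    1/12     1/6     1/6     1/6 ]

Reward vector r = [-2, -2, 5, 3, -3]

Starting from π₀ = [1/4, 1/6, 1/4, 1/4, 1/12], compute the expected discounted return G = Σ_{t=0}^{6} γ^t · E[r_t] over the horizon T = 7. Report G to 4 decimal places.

G = 0.9616

t=0: π = [0.2500, 0.1667, 0.2500, 0.2500, 0.0833], E[r] = 0.9167, γ^t·E[r] = 0.916667, running G = 0.916667
t=1: π = [0.2639, 0.1875, 0.1944, 0.1667, 0.1875], E[r] = 0.0069, γ^t·E[r] = 0.004861, running G = 0.921528
t=2: π = [0.2813, 0.1713, 0.1916, 0.1753, 0.1806], E[r] = 0.0370, γ^t·E[r] = 0.018148, running G = 0.939676
t=3: π = [0.2801, 0.1754, 0.1931, 0.1701, 0.1813], E[r] = 0.0212, γ^t·E[r] = 0.007262, running G = 0.946938
t=4: π = [0.2802, 0.1745, 0.1934, 0.1711, 0.1808], E[r] = 0.0284, γ^t·E[r] = 0.006821, running G = 0.953758
t=5: π = [0.2801, 0.1747, 0.1935, 0.1708, 0.1809], E[r] = 0.0273, γ^t·E[r] = 0.004596, running G = 0.958354
t=6: π = [0.2802, 0.1746, 0.1935, 0.1709, 0.1809], E[r] = 0.0277, γ^t·E[r] = 0.003257, running G = 0.961611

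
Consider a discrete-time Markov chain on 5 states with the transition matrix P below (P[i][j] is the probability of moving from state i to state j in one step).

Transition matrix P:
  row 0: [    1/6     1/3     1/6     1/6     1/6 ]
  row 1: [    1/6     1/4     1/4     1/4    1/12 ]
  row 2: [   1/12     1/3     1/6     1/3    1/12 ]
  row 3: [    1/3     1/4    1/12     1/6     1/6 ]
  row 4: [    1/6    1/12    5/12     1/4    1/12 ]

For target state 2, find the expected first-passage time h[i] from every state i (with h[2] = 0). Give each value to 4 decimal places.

First-step conditioning: h[2] = 0; for i ≠ 2, h[i] = 1 + Σ_k P[i][k]·h[k].
  h[0] = 1 + 1/6·h[0] + 1/3·h[1] + 1/6·h[3] + 1/6·h[4]
  h[1] = 1 + 1/6·h[0] + 1/4·h[1] + 1/4·h[3] + 1/12·h[4]
  h[3] = 1 + 1/3·h[0] + 1/4·h[1] + 1/6·h[3] + 1/6·h[4]
  h[4] = 1 + 1/6·h[0] + 1/12·h[1] + 1/4·h[3] + 1/12·h[4]
Solving the 4×4 linear system over states ≠ 2 gives exactly h = [3006/617, 2844/617, 0, 3270/617, 2370/617] (h[2] = 0 is the target).

h = [4.8720, 4.6094, 0.0000, 5.2998, 3.8412]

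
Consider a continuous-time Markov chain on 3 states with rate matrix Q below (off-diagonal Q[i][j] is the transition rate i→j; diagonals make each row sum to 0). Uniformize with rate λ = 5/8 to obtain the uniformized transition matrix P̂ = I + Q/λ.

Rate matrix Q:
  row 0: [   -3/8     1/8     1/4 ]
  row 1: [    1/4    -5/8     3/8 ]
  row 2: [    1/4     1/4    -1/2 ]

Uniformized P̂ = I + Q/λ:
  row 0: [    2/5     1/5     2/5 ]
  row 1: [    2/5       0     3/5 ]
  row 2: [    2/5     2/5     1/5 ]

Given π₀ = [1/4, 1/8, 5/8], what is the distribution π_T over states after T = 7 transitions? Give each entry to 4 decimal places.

t=0: π = [0.2500, 0.1250, 0.6250]
t=1: π = [0.4000, 0.3000, 0.3000]
t=2: π = [0.4000, 0.2000, 0.4000]
t=3: π = [0.4000, 0.2400, 0.3600]
t=4: π = [0.4000, 0.2240, 0.3760]
t=5: π = [0.4000, 0.2304, 0.3696]
t=6: π = [0.4000, 0.2278, 0.3722]
t=7: π = [0.4000, 0.2289, 0.3711]

π = [0.4000, 0.2289, 0.3711]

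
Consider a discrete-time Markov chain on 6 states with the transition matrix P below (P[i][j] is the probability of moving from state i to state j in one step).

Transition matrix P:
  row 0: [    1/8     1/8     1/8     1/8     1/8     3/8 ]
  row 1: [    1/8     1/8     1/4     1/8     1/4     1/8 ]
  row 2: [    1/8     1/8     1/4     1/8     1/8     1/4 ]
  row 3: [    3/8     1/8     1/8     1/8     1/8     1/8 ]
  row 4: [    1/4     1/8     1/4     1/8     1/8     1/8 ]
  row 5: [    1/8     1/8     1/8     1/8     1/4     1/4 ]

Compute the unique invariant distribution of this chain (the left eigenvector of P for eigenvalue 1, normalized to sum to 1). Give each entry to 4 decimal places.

Balance equations π_j = Σ_i π_i·P[i][j]:
  π_0 = 1/8·π_0 + 1/8·π_1 + 1/8·π_2 + 3/8·π_3 + 1/4·π_4 + 1/8·π_5
  π_1 = 1/8·π_0 + 1/8·π_1 + 1/8·π_2 + 1/8·π_3 + 1/8·π_4 + 1/8·π_5
  π_2 = 1/8·π_0 + 1/4·π_1 + 1/4·π_2 + 1/8·π_3 + 1/4·π_4 + 1/8·π_5
  π_3 = 1/8·π_0 + 1/8·π_1 + 1/8·π_2 + 1/8·π_3 + 1/8·π_4 + 1/8·π_5
  π_4 = 1/8·π_0 + 1/4·π_1 + 1/8·π_2 + 1/8·π_3 + 1/8·π_4 + 1/4·π_5
  normalize: π_0 + π_1 + π_2 + π_3 + π_4 + π_5 = 1
Solving the linear system gives exactly π = [92/519, 1/8, 767/4152, 1/8, 349/2076, 913/4152].

π = [0.1773, 0.1250, 0.1847, 0.1250, 0.1681, 0.2199]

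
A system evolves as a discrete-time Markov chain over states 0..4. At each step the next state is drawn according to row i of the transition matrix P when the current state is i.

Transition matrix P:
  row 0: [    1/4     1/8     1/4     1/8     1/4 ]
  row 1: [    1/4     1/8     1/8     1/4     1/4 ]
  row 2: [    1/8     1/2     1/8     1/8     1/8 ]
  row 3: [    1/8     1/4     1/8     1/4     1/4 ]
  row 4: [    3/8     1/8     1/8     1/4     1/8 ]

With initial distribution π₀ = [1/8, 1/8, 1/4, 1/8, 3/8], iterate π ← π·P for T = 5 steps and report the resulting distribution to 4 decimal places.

t=0: π = [0.1250, 0.1250, 0.2500, 0.1250, 0.3750]
t=1: π = [0.2500, 0.2344, 0.1406, 0.2031, 0.1719]
t=2: π = [0.2285, 0.2031, 0.1563, 0.2012, 0.2109]
t=3: π = [0.2317, 0.2087, 0.1536, 0.2019, 0.2041]
t=4: π = [0.2311, 0.2078, 0.1540, 0.2018, 0.2053]
t=5: π = [0.2312, 0.2080, 0.1539, 0.2019, 0.2051]

π = [0.2312, 0.2080, 0.1539, 0.2019, 0.2051]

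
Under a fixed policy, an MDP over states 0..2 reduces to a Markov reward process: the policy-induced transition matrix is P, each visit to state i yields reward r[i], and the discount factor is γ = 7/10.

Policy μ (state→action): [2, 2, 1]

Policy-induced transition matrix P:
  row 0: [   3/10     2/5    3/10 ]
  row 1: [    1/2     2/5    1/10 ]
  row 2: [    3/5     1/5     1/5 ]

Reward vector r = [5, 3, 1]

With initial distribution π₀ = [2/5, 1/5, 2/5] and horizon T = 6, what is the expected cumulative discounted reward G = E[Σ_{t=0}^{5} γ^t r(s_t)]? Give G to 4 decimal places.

t=0: π = [0.4000, 0.2000, 0.4000], E[r] = 3.0000, γ^t·E[r] = 3.000000, running G = 3.000000
t=1: π = [0.4600, 0.3200, 0.2200], E[r] = 3.4800, γ^t·E[r] = 2.436000, running G = 5.436000
t=2: π = [0.4300, 0.3560, 0.2140], E[r] = 3.4320, γ^t·E[r] = 1.681680, running G = 7.117680
t=3: π = [0.4354, 0.3572, 0.2074], E[r] = 3.4560, γ^t·E[r] = 1.185408, running G = 8.303088
t=4: π = [0.4337, 0.3585, 0.2078], E[r] = 3.4517, γ^t·E[r] = 0.828748, running G = 9.131836
t=5: π = [0.4341, 0.3584, 0.2075], E[r] = 3.4531, γ^t·E[r] = 0.580358, running G = 9.712194

G = 9.7122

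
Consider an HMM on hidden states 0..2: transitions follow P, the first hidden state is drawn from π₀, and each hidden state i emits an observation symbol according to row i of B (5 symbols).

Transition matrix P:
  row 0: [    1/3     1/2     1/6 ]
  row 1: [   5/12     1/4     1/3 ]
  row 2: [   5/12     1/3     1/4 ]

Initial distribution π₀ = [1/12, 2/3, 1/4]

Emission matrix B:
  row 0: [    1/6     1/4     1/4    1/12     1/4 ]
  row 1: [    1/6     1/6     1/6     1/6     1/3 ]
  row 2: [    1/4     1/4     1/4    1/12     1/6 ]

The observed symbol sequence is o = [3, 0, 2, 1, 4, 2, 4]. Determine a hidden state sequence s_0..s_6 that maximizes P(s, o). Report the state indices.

path = [1, 2, 0, 0, 1, 0, 1]

t=0: δ = [6.944e-03, 1.111e-01, 2.083e-02]  (obs o_0=3)
t=1: δ = [7.716e-03, 4.630e-03, 9.259e-03]  ψ = [1, 1, 1]  (obs o_1=0)
t=2: δ = [9.645e-04, 6.430e-04, 5.787e-04]  ψ = [2, 0, 2]  (obs o_2=2)
t=3: δ = [8.038e-05, 8.038e-05, 5.358e-05]  ψ = [0, 0, 1]  (obs o_3=1)
t=4: δ = [8.372e-06, 1.340e-05, 4.465e-06]  ψ = [1, 0, 1]  (obs o_4=4)
t=5: δ = [1.395e-06, 6.977e-07, 1.116e-06]  ψ = [1, 0, 1]  (obs o_5=2)
t=6: δ = [1.163e-07, 2.326e-07, 4.651e-08]  ψ = [0, 0, 2]  (obs o_6=4)
backtrack: best end state = 1; path = [1, 2, 0, 0, 1, 0, 1]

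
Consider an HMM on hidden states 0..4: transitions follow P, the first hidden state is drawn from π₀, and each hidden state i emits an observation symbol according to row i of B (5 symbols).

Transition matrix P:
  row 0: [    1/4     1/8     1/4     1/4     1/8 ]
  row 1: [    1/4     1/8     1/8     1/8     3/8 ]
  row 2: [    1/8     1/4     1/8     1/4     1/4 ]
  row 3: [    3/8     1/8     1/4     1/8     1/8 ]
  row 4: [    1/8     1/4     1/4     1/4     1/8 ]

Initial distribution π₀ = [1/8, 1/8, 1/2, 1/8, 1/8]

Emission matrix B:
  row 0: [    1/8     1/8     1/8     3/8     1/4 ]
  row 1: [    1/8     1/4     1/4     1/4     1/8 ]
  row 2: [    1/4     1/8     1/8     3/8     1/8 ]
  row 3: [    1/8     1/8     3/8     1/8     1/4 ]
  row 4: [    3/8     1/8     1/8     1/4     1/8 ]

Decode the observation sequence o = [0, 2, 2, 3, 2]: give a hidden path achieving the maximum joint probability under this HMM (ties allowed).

path = [2, 3, 3, 0, 3]

t=0: δ = [1.562e-02, 1.562e-02, 1.250e-01, 1.562e-02, 4.688e-02]  (obs o_0=0)
t=1: δ = [1.953e-03, 7.812e-03, 1.953e-03, 1.172e-02, 3.906e-03]  ψ = [2, 2, 2, 2, 2]  (obs o_1=2)
t=2: δ = [5.493e-04, 3.662e-04, 3.662e-04, 5.493e-04, 3.662e-04]  ψ = [3, 3, 3, 3, 1]  (obs o_2=2)
t=3: δ = [7.725e-05, 2.289e-05, 5.150e-05, 1.717e-05, 3.433e-05]  ψ = [3, 2, 0, 0, 1]  (obs o_3=3)
t=4: δ = [2.414e-06, 3.219e-06, 2.414e-06, 7.242e-06, 1.609e-06]  ψ = [0, 2, 0, 0, 2]  (obs o_4=2)
backtrack: best end state = 3; path = [2, 3, 3, 0, 3]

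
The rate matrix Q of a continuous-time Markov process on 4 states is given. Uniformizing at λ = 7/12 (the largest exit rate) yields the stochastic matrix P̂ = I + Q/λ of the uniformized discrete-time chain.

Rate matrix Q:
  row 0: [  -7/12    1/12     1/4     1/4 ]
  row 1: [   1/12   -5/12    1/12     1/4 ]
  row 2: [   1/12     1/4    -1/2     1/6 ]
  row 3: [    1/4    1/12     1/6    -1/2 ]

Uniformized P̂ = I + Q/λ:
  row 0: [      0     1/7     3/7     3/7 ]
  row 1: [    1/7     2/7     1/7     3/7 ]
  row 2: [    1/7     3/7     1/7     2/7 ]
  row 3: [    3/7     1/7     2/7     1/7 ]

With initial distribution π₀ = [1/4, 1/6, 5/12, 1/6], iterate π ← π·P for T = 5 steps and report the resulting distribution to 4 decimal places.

t=0: π = [0.2500, 0.1667, 0.4167, 0.1667]
t=1: π = [0.1548, 0.2857, 0.2381, 0.3214]
t=2: π = [0.2126, 0.2517, 0.2330, 0.3027]
t=3: π = [0.1990, 0.2454, 0.2468, 0.3088]
t=4: π = [0.2027, 0.2484, 0.2438, 0.3051]
t=5: π = [0.2011, 0.2480, 0.2443, 0.3066]

π = [0.2011, 0.2480, 0.2443, 0.3066]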